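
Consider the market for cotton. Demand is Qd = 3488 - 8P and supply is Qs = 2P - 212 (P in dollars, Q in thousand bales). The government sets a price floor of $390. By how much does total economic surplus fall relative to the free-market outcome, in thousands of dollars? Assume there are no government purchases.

8000

Without the control the market clears where 3488 - 8P = 2P - 212, i.e. P* = 370 and Q* = 528.
Because the floor (390) lies above the market-clearing price, it is binding.
At P = 390: Qd = 3488 - 8·390 = 368 and Qs = 2·390 - 212 = 568.
Quantity traded falls to 368. At Q = 368 the demand price is (3488 - 368)/8 = 390 and the supply price is (212 + 368)/2 = 290.
Deadweight loss = ½ · (390 - 290) · (528 - 368) = ½ · 100 · 160 = 8000.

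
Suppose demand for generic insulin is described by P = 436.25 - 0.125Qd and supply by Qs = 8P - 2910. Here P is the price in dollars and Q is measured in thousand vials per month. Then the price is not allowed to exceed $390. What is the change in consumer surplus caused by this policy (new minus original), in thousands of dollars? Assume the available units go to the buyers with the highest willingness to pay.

Rearranging demand gives Qd = 3490 - 8P. In a free market, 3490 - 8P = 8P - 2910 gives the equilibrium P* = 400, Q* = 290.
The ceiling of 390 is below the equilibrium price 400, so it binds.
At P = 390: Qd = 3490 - 8·390 = 370 and Qs = 8·390 - 2910 = 210.
Consumer surplus without the control is ½ · (436.25 - 400) · 290 = 5256.25.
With the ceiling, 210 units are sold at 390 (assume they go to the highest-value buyers). The demand price at Q = 210 is 410, so CS = ½ · [(436.25 - 390) + (410 - 390)] · 210 = 6956.25.
Change in consumer surplus = 6956.25 - 5256.25 = 1700.

1700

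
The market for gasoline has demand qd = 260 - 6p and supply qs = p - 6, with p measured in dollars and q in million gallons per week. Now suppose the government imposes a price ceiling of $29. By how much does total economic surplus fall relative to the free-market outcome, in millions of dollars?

Without the control the market clears where 260 - 6p = p - 6, i.e. p* = 38 and q* = 32.
Because the ceiling (29) lies below the market-clearing price, it is binding.
At p = 29: qd = 260 - 6·29 = 86 and qs = 29 - 6 = 23.
Quantity traded falls to 23. At q = 23 the demand price is (260 - 23)/6 = 39.5 and the supply price is 6 + 23 = 29.
Deadweight loss = ½ · (39.5 - 29) · (32 - 23) = ½ · 10.5 · 9 = 47.25.

47.25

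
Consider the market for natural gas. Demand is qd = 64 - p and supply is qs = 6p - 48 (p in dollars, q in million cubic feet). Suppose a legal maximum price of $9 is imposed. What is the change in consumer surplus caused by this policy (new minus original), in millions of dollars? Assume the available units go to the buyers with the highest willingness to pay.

In a free market, 64 - p = 6p - 48 gives the equilibrium p* = 16, q* = 48.
Because the ceiling (9) lies below the market-clearing price, it is binding.
At p = 9: qd = 64 - 9 = 55 and qs = 6·9 - 48 = 6.
Consumer surplus without the control is ½ · (64 - 16) · 48 = 1152.
With the ceiling, 6 units are sold at 9 (assume they go to the highest-value buyers). The demand price at q = 6 is 58, so CS = ½ · [(64 - 9) + (58 - 9)] · 6 = 312.
Change in consumer surplus = 312 - 1152 = -840.

-840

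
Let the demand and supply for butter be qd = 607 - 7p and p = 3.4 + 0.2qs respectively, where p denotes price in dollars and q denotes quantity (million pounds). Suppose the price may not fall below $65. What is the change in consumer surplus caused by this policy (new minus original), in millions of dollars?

-2567.5

Rearranging supply gives qs = 5p - 17. Setting quantity demanded equal to quantity supplied, 607 - 7p = 5p - 17, gives p* = 52 and q* = 243.
Because the floor (65) lies above the market-clearing price, it is binding.
At p = 65: qd = 607 - 7·65 = 152 and qs = 5·65 - 17 = 308.
Consumer surplus without the control is ½ · (607/7 - 52) · 243 = 59049/14.
With the floor, consumers buy 152 units at 65, so CS = ½ · (607/7 - 65) · 152 = 11552/7.
Change in consumer surplus = 11552/7 - 59049/14 = -2567.5.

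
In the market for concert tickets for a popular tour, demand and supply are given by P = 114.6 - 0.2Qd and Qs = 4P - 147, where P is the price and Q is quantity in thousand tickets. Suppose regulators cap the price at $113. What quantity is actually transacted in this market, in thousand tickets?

Rearranging demand gives Qd = 573 - 5P. Setting quantity demanded equal to quantity supplied, 573 - 5P = 4P - 147, gives P* = 80 and Q* = 173.
The ceiling of 113 is above the equilibrium price 80, so it is not binding; the market clears at P* = 80, Q* = 173.

173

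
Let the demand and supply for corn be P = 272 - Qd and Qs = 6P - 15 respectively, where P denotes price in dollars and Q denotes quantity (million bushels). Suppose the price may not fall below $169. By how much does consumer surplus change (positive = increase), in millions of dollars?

-21376

Rearranging demand gives Qd = 272 - P. Without the control the market clears where 272 - P = 6P - 15, i.e. P* = 41 and Q* = 231.
Because the floor (169) lies above the market-clearing price, it is binding.
At P = 169: Qd = 272 - 169 = 103 and Qs = 6·169 - 15 = 999.
Consumer surplus without the control is ½ · (272 - 41) · 231 = 26680.5.
With the floor, consumers buy 103 units at 169, so CS = ½ · (272 - 169) · 103 = 5304.5.
Change in consumer surplus = 5304.5 - 26680.5 = -21376.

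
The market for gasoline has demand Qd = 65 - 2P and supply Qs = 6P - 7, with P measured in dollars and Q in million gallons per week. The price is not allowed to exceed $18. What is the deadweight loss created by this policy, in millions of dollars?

Equilibrium: 65 - 2P = 6P - 7, so 72 = 8P and P* = 9, Q* = 47.
The ceiling of 18 is above the equilibrium price 9, so it is not binding; the market clears at P* = 9, Q* = 47.
Since the control does not bind, no trades are prevented and deadweight loss is zero.

0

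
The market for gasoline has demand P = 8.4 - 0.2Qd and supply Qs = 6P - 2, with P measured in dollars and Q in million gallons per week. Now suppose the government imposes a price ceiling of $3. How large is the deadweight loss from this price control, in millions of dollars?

Rearranging demand gives Qd = 42 - 5P. Setting quantity demanded equal to quantity supplied, 42 - 5P = 6P - 2, gives P* = 4 and Q* = 22.
Since 3 < 4, the ceiling is binding.
At P = 3: Qd = 42 - 5·3 = 27 and Qs = 6·3 - 2 = 16.
Quantity traded falls to 16. At Q = 16 the demand price is (42 - 16)/5 = 5.2 and the supply price is (2 + 16)/6 = 3.
Deadweight loss = ½ · (5.2 - 3) · (22 - 16) = ½ · 2.2 · 6 = 6.6.

6.6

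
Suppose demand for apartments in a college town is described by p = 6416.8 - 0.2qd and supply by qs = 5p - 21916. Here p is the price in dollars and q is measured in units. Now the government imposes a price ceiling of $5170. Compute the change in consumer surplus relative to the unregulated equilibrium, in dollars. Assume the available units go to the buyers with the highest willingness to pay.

Rearranging demand gives qd = 32084 - 5p. Setting quantity demanded equal to quantity supplied, 32084 - 5p = 5p - 21916, gives p* = 5400 and q* = 5084.
The ceiling of 5170 is below the equilibrium price 5400, so it binds.
At p = 5170: qd = 32084 - 5·5170 = 6234 and qs = 5·5170 - 21916 = 3934.
Consumer surplus without the control is ½ · (6416.8 - 5400) · 5084 = 2584705.6.
With the ceiling, 3934 units are sold at 5170 (assume they go to the highest-value buyers). The demand price at q = 3934 is 5630, so CS = ½ · [(6416.8 - 5170) + (5630 - 5170)] · 3934 = 3357275.6.
Change in consumer surplus = 3357275.6 - 2584705.6 = 772570.

772570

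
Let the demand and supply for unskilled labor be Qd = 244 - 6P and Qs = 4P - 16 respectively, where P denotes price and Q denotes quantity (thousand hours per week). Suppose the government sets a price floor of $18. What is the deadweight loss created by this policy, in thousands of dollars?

In a free market, 244 - 6P = 4P - 16 gives the equilibrium P* = 26, Q* = 88.
The floor of 18 is below the equilibrium price 26, so it is not binding; the market clears at P* = 26, Q* = 88.
Since the control does not bind, no trades are prevented and deadweight loss is zero.

0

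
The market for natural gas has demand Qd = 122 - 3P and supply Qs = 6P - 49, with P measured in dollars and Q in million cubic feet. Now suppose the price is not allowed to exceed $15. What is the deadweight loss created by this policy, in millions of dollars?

Equilibrium: 122 - 3P = 6P - 49, so 171 = 9P and P* = 19, Q* = 65.
The ceiling of 15 is below the equilibrium price 19, so it binds.
At P = 15: Qd = 122 - 3·15 = 77 and Qs = 6·15 - 49 = 41.
Quantity traded falls to 41. At Q = 41 the demand price is (122 - 41)/3 = 27 and the supply price is (49 + 41)/6 = 15.
Deadweight loss = ½ · (27 - 15) · (65 - 41) = ½ · 12 · 24 = 144.

144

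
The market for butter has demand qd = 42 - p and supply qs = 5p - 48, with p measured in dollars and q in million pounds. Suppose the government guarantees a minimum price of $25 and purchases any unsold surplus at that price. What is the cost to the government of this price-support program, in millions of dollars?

Equilibrium: 42 - p = 5p - 48, so 90 = 6p and p* = 15, q* = 27.
Because the floor (25) lies above the market-clearing price, it is binding.
At p = 25: qd = 42 - 25 = 17 and qs = 5·25 - 48 = 77.
Surplus = qs - qd = 60.
Government expenditure = surplus × support price = 60 × 25 = 1500.

1500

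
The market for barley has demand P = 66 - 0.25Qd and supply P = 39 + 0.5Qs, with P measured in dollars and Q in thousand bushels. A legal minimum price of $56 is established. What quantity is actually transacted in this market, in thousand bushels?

36

Rearranging demand gives Qd = 264 - 4P; rearranging supply gives Qs = 2P - 78. Setting quantity demanded equal to quantity supplied, 264 - 4P = 2P - 78, gives P* = 57 and Q* = 36.
Since 56 is below P* = 57, the floor does not bind and the free-market outcome prevails.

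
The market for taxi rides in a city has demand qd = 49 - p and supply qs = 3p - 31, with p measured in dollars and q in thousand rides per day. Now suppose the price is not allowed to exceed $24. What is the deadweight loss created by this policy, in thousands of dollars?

In a free market, 49 - p = 3p - 31 gives the equilibrium p* = 20, q* = 29.
The ceiling of 24 is above the equilibrium price 20, so it is not binding; the market clears at p* = 20, q* = 29.
Since the control does not bind, no trades are prevented and deadweight loss is zero.

0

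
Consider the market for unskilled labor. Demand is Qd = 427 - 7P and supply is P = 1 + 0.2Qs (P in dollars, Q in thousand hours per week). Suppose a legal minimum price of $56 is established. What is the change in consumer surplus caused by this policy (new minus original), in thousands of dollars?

Rearranging supply gives Qs = 5P - 5. Setting quantity demanded equal to quantity supplied, 427 - 7P = 5P - 5, gives P* = 36 and Q* = 175.
The floor of 56 is above the equilibrium price 36, so it binds.
At P = 56: Qd = 427 - 7·56 = 35 and Qs = 5·56 - 5 = 275.
Consumer surplus without the control is ½ · (61 - 36) · 175 = 2187.5.
With the floor, consumers buy 35 units at 56, so CS = ½ · (61 - 56) · 35 = 87.5.
Change in consumer surplus = 87.5 - 2187.5 = -2100.

-2100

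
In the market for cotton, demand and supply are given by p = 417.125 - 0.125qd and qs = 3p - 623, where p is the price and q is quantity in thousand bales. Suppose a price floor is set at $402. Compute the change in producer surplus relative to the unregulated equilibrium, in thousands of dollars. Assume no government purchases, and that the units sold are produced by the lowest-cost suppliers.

-13734

Rearranging demand gives qd = 3337 - 8p. Setting quantity demanded equal to quantity supplied, 3337 - 8p = 3p - 623, gives p* = 360 and q* = 457.
Because the floor (402) lies above the market-clearing price, it is binding.
At p = 402: qd = 3337 - 8·402 = 121 and qs = 3·402 - 623 = 583.
Producer surplus without the control is ½ · (360 - 623/3) · 457 = 208849/6.
With the floor, 121 units are sold at 402. The supply price at q = 121 is 248, so PS = ½ · [(402 - 623/3) + (402 - 248)] · 121 = 126445/6.
Change in producer surplus = 126445/6 - 208849/6 = -13734.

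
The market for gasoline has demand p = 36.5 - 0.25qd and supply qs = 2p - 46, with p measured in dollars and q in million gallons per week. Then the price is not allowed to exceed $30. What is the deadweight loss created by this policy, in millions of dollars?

Rearranging demand gives qd = 146 - 4p. Equilibrium: 146 - 4p = 2p - 46, so 192 = 6p and p* = 32, q* = 18.
Since 30 < 32, the ceiling is binding.
At p = 30: qd = 146 - 4·30 = 26 and qs = 2·30 - 46 = 14.
Quantity traded falls to 14. At q = 14 the demand price is (146 - 14)/4 = 33 and the supply price is (46 + 14)/2 = 30.
Deadweight loss = ½ · (33 - 30) · (18 - 14) = ½ · 3 · 4 = 6.

6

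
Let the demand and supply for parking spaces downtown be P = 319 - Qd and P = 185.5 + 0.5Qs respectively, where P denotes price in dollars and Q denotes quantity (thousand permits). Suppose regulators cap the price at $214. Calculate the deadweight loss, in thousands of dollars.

Rearranging demand gives Qd = 319 - P; rearranging supply gives Qs = 2P - 371. Equilibrium: 319 - P = 2P - 371, so 690 = 3P and P* = 230, Q* = 89.
The ceiling of 214 is below the equilibrium price 230, so it binds.
At P = 214: Qd = 319 - 214 = 105 and Qs = 2·214 - 371 = 57.
Quantity traded falls to 57. At Q = 57 the demand price is 319 - 57 = 262 and the supply price is (371 + 57)/2 = 214.
Deadweight loss = ½ · (262 - 214) · (89 - 57) = ½ · 48 · 32 = 768.

768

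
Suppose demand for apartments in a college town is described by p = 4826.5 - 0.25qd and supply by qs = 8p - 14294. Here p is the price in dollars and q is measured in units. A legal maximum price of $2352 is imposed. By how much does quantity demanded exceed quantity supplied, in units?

Rearranging demand gives qd = 19306 - 4p. In a free market, 19306 - 4p = 8p - 14294 gives the equilibrium p* = 2800, q* = 8106.
Since 2352 < 2800, the ceiling is binding.
At p = 2352: qd = 19306 - 4·2352 = 9898 and qs = 8·2352 - 14294 = 4522.
Shortage = qd - qs = 9898 - 4522 = 5376.

5376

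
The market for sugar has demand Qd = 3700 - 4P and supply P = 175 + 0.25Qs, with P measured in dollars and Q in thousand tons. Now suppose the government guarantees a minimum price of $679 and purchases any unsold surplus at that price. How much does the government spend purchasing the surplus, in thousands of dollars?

700728

Rearranging supply gives Qs = 4P - 700. Setting quantity demanded equal to quantity supplied, 3700 - 4P = 4P - 700, gives P* = 550 and Q* = 1500.
Since 679 > 550, the floor is binding.
At P = 679: Qd = 3700 - 4·679 = 984 and Qs = 4·679 - 700 = 2016.
Surplus = Qs - Qd = 1032.
Government expenditure = surplus × support price = 1032 × 679 = 700728.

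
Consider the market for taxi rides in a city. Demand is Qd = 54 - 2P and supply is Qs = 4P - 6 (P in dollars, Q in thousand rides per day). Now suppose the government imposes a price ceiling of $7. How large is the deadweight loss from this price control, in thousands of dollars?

Setting quantity demanded equal to quantity supplied, 54 - 2P = 4P - 6, gives P* = 10 and Q* = 34.
The ceiling of 7 is below the equilibrium price 10, so it binds.
At P = 7: Qd = 54 - 2·7 = 40 and Qs = 4·7 - 6 = 22.
Quantity traded falls to 22. At Q = 22 the demand price is (54 - 22)/2 = 16 and the supply price is (6 + 22)/4 = 7.
Deadweight loss = ½ · (16 - 7) · (34 - 22) = ½ · 9 · 12 = 54.

54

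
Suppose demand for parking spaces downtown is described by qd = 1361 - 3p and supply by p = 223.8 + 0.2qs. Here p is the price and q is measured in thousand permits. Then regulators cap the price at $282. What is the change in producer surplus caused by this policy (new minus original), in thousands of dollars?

-10108

Rearranging supply gives qs = 5p - 1119. Without the control the market clears where 1361 - 3p = 5p - 1119, i.e. p* = 310 and q* = 431.
Because the ceiling (282) lies below the market-clearing price, it is binding.
At p = 282: qd = 1361 - 3·282 = 515 and qs = 5·282 - 1119 = 291.
Producer surplus without the control is ½ · (310 - 223.8) · 431 = 18576.1.
With the ceiling, producers sell 291 units at 282, so PS = ½ · (282 - 223.8) · 291 = 8468.1.
Change in producer surplus = 8468.1 - 18576.1 = -10108.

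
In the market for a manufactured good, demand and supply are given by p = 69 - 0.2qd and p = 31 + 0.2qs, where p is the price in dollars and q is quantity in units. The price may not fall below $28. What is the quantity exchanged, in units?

Rearranging demand gives qd = 345 - 5p; rearranging supply gives qs = 5p - 155. In a free market, 345 - 5p = 5p - 155 gives the equilibrium p* = 50, q* = 95.
Since 28 is below p* = 50, the floor does not bind and the free-market outcome prevails.

95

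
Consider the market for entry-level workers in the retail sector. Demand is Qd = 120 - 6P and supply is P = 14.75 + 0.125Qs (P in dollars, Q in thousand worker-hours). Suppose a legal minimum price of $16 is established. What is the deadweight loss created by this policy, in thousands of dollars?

Rearranging supply gives Qs = 8P - 118. In a free market, 120 - 6P = 8P - 118 gives the equilibrium P* = 17, Q* = 18.
The floor of 16 is below the equilibrium price 17, so it is not binding; the market clears at P* = 17, Q* = 18.
Since the control does not bind, no trades are prevented and deadweight loss is zero.

0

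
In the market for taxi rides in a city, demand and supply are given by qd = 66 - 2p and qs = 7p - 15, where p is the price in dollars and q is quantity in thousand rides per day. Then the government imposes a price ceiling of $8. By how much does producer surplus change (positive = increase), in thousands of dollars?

Equilibrium: 66 - 2p = 7p - 15, so 81 = 9p and p* = 9, q* = 48.
Because the ceiling (8) lies below the market-clearing price, it is binding.
At p = 8: qd = 66 - 2·8 = 50 and qs = 7·8 - 15 = 41.
Producer surplus without the control is ½ · (9 - 15/7) · 48 = 1152/7.
With the ceiling, producers sell 41 units at 8, so PS = ½ · (8 - 15/7) · 41 = 1681/14.
Change in producer surplus = 1681/14 - 1152/7 = -44.5.

-44.5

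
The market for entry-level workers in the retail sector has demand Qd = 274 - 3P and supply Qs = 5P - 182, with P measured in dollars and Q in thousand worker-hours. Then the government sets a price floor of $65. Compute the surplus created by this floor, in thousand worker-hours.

64

In a free market, 274 - 3P = 5P - 182 gives the equilibrium P* = 57, Q* = 103.
Since 65 > 57, the floor is binding.
At P = 65: Qd = 274 - 3·65 = 79 and Qs = 5·65 - 182 = 143.
Surplus = Qs - Qd = 143 - 79 = 64.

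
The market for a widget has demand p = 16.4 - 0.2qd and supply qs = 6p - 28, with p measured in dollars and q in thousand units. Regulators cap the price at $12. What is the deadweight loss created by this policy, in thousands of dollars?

0

Rearranging demand gives qd = 82 - 5p. Setting quantity demanded equal to quantity supplied, 82 - 5p = 6p - 28, gives p* = 10 and q* = 32.
The ceiling of 12 is above the equilibrium price 10, so it is not binding; the market clears at p* = 10, q* = 32.
Since the control does not bind, no trades are prevented and deadweight loss is zero.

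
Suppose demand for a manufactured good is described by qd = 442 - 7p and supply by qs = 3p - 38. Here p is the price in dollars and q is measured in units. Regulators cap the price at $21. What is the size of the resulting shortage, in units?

270

In a free market, 442 - 7p = 3p - 38 gives the equilibrium p* = 48, q* = 106.
Because the ceiling (21) lies below the market-clearing price, it is binding.
At p = 21: qd = 442 - 7·21 = 295 and qs = 3·21 - 38 = 25.
Shortage = qd - qs = 295 - 25 = 270.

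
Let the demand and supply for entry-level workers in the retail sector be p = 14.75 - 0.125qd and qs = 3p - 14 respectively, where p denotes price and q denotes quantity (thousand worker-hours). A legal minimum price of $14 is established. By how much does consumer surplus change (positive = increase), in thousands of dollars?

-28

Rearranging demand gives qd = 118 - 8p. Equilibrium: 118 - 8p = 3p - 14, so 132 = 11p and p* = 12, q* = 22.
Since 14 > 12, the floor is binding.
At p = 14: qd = 118 - 8·14 = 6 and qs = 3·14 - 14 = 28.
Consumer surplus without the control is ½ · (14.75 - 12) · 22 = 30.25.
With the floor, consumers buy 6 units at 14, so CS = ½ · (14.75 - 14) · 6 = 2.25.
Change in consumer surplus = 2.25 - 30.25 = -28.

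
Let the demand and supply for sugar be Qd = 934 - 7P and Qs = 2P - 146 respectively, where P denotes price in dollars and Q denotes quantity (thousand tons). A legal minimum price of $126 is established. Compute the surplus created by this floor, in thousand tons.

54

Setting quantity demanded equal to quantity supplied, 934 - 7P = 2P - 146, gives P* = 120 and Q* = 94.
Because the floor (126) lies above the market-clearing price, it is binding.
At P = 126: Qd = 934 - 7·126 = 52 and Qs = 2·126 - 146 = 106.
Surplus = Qs - Qd = 106 - 52 = 54.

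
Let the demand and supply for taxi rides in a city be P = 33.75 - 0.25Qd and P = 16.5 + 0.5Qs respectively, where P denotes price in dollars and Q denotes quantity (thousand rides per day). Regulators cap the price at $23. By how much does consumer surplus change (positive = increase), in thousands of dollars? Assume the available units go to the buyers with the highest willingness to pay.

Rearranging demand gives Qd = 135 - 4P; rearranging supply gives Qs = 2P - 33. Setting quantity demanded equal to quantity supplied, 135 - 4P = 2P - 33, gives P* = 28 and Q* = 23.
Since 23 < 28, the ceiling is binding.
At P = 23: Qd = 135 - 4·23 = 43 and Qs = 2·23 - 33 = 13.
Consumer surplus without the control is ½ · (33.75 - 28) · 23 = 66.125.
With the ceiling, 13 units are sold at 23 (assume they go to the highest-value buyers). The demand price at Q = 13 is 30.5, so CS = ½ · [(33.75 - 23) + (30.5 - 23)] · 13 = 118.625.
Change in consumer surplus = 118.625 - 66.125 = 52.5.

52.5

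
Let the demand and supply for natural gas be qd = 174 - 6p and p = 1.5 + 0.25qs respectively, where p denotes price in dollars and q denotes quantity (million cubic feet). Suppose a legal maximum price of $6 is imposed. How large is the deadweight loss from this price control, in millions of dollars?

480

Rearranging supply gives qs = 4p - 6. In a free market, 174 - 6p = 4p - 6 gives the equilibrium p* = 18, q* = 66.
Because the ceiling (6) lies below the market-clearing price, it is binding.
At p = 6: qd = 174 - 6·6 = 138 and qs = 4·6 - 6 = 18.
Quantity traded falls to 18. At q = 18 the demand price is (174 - 18)/6 = 26 and the supply price is (6 + 18)/4 = 6.
Deadweight loss = ½ · (26 - 6) · (66 - 18) = ½ · 20 · 48 = 480.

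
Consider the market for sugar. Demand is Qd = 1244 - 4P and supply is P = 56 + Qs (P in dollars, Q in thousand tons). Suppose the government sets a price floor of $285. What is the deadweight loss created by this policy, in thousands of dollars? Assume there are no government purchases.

Rearranging supply gives Qs = P - 56. Setting quantity demanded equal to quantity supplied, 1244 - 4P = P - 56, gives P* = 260 and Q* = 204.
Since 285 > 260, the floor is binding.
At P = 285: Qd = 1244 - 4·285 = 104 and Qs = 285 - 56 = 229.
Quantity traded falls to 104. At Q = 104 the demand price is (1244 - 104)/4 = 285 and the supply price is 56 + 104 = 160.
Deadweight loss = ½ · (285 - 160) · (204 - 104) = ½ · 125 · 100 = 6250.

6250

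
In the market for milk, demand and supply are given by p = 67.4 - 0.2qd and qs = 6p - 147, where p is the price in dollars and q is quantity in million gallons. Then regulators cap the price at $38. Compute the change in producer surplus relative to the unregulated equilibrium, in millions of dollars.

Rearranging demand gives qd = 337 - 5p. In a free market, 337 - 5p = 6p - 147 gives the equilibrium p* = 44, q* = 117.
Because the ceiling (38) lies below the market-clearing price, it is binding.
At p = 38: qd = 337 - 5·38 = 147 and qs = 6·38 - 147 = 81.
Producer surplus without the control is ½ · (44 - 24.5) · 117 = 1140.75.
With the ceiling, producers sell 81 units at 38, so PS = ½ · (38 - 24.5) · 81 = 546.75.
Change in producer surplus = 546.75 - 1140.75 = -594.

-594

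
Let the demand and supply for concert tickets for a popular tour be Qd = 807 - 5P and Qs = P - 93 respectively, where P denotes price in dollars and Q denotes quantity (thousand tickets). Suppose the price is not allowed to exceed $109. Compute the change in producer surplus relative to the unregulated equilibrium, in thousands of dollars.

-1496.5

Equilibrium: 807 - 5P = P - 93, so 900 = 6P and P* = 150, Q* = 57.
The ceiling of 109 is below the equilibrium price 150, so it binds.
At P = 109: Qd = 807 - 5·109 = 262 and Qs = 109 - 93 = 16.
Producer surplus without the control is ½ · (150 - 93) · 57 = 1624.5.
With the ceiling, producers sell 16 units at 109, so PS = ½ · (109 - 93) · 16 = 128.
Change in producer surplus = 128 - 1624.5 = -1496.5.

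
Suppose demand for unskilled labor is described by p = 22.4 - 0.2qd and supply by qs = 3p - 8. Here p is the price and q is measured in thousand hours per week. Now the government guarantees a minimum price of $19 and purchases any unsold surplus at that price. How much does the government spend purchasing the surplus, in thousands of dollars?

Rearranging demand gives qd = 112 - 5p. Without the control the market clears where 112 - 5p = 3p - 8, i.e. p* = 15 and q* = 37.
Because the floor (19) lies above the market-clearing price, it is binding.
At p = 19: qd = 112 - 5·19 = 17 and qs = 3·19 - 8 = 49.
Surplus = qs - qd = 32.
Government expenditure = surplus × support price = 32 × 19 = 608.

608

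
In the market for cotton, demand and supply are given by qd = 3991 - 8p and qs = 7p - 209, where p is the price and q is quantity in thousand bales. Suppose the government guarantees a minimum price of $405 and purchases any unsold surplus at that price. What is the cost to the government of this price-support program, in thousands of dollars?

In a free market, 3991 - 8p = 7p - 209 gives the equilibrium p* = 280, q* = 1751.
Since 405 > 280, the floor is binding.
At p = 405: qd = 3991 - 8·405 = 751 and qs = 7·405 - 209 = 2626.
Surplus = qs - qd = 1875.
Government expenditure = surplus × support price = 1875 × 405 = 759375.

759375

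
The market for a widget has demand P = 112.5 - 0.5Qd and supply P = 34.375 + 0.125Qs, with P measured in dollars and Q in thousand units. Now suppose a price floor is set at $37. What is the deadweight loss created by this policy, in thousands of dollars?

0

Rearranging demand gives Qd = 225 - 2P; rearranging supply gives Qs = 8P - 275. Equilibrium: 225 - 2P = 8P - 275, so 500 = 10P and P* = 50, Q* = 125.
Since 37 is below P* = 50, the floor does not bind and the free-market outcome prevails.
Since the control does not bind, no trades are prevented and deadweight loss is zero.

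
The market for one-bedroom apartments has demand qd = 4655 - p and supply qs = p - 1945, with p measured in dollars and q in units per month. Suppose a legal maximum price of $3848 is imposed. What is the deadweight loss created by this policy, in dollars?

0

In a free market, 4655 - p = p - 1945 gives the equilibrium p* = 3300, q* = 1355.
The ceiling of 3848 is above the equilibrium price 3300, so it is not binding; the market clears at p* = 3300, q* = 1355.
Since the control does not bind, no trades are prevented and deadweight loss is zero.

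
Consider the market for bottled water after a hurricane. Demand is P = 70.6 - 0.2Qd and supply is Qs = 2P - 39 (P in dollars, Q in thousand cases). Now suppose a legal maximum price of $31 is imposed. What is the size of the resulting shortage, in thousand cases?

175

Rearranging demand gives Qd = 353 - 5P. In a free market, 353 - 5P = 2P - 39 gives the equilibrium P* = 56, Q* = 73.
The ceiling of 31 is below the equilibrium price 56, so it binds.
At P = 31: Qd = 353 - 5·31 = 198 and Qs = 2·31 - 39 = 23.
Shortage = Qd - Qs = 198 - 23 = 175.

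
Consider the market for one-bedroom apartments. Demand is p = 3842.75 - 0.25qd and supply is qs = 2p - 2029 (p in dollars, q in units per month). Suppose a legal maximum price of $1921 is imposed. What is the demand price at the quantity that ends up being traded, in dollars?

3389.5

Rearranging demand gives qd = 15371 - 4p. Without the control the market clears where 15371 - 4p = 2p - 2029, i.e. p* = 2900 and q* = 3771.
The ceiling of 1921 is below the equilibrium price 2900, so it binds.
At p = 1921: qd = 15371 - 4·1921 = 7687 and qs = 2·1921 - 2029 = 1813.
Only 1813 units reach the market. On the demand curve, the marginal buyer's willingness to pay at q = 1813 is (15371 - 1813)/4 = 3389.5.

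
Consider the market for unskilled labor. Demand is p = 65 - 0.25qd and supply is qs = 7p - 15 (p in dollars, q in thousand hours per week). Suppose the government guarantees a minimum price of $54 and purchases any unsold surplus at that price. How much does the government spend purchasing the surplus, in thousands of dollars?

Rearranging demand gives qd = 260 - 4p. Without the control the market clears where 260 - 4p = 7p - 15, i.e. p* = 25 and q* = 160.
Because the floor (54) lies above the market-clearing price, it is binding.
At p = 54: qd = 260 - 4·54 = 44 and qs = 7·54 - 15 = 363.
Surplus = qs - qd = 319.
Government expenditure = surplus × support price = 319 × 54 = 17226.

17226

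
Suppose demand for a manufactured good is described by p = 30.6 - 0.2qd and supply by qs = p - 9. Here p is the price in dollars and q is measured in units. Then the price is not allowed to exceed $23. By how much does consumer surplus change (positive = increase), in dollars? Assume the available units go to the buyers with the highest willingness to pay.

54.4

Rearranging demand gives qd = 153 - 5p. Setting quantity demanded equal to quantity supplied, 153 - 5p = p - 9, gives p* = 27 and q* = 18.
Since 23 < 27, the ceiling is binding.
At p = 23: qd = 153 - 5·23 = 38 and qs = 23 - 9 = 14.
Consumer surplus without the control is ½ · (30.6 - 27) · 18 = 32.4.
With the ceiling, 14 units are sold at 23 (assume they go to the highest-value buyers). The demand price at q = 14 is 27.8, so CS = ½ · [(30.6 - 23) + (27.8 - 23)] · 14 = 86.8.
Change in consumer surplus = 86.8 - 32.4 = 54.4.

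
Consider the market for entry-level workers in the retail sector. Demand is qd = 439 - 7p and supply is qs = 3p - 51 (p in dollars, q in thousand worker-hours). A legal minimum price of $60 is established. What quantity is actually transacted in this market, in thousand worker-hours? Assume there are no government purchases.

19

Without the control the market clears where 439 - 7p = 3p - 51, i.e. p* = 49 and q* = 96.
Because the floor (60) lies above the market-clearing price, it is binding.
At p = 60: qd = 439 - 7·60 = 19 and qs = 3·60 - 51 = 129.
The quantity actually transacted is the short side, demand: 19.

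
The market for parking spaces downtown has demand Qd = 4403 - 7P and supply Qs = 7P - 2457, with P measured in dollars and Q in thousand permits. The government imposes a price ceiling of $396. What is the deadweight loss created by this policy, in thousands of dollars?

61852

Setting quantity demanded equal to quantity supplied, 4403 - 7P = 7P - 2457, gives P* = 490 and Q* = 973.
Because the ceiling (396) lies below the market-clearing price, it is binding.
At P = 396: Qd = 4403 - 7·396 = 1631 and Qs = 7·396 - 2457 = 315.
Quantity traded falls to 315. At Q = 315 the demand price is (4403 - 315)/7 = 584 and the supply price is (2457 + 315)/7 = 396.
Deadweight loss = ½ · (584 - 396) · (973 - 315) = ½ · 188 · 658 = 61852.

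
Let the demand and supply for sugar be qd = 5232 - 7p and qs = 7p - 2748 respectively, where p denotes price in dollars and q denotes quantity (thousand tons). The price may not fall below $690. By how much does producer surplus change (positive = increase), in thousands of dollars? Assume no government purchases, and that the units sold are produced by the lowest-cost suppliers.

-2160

Setting quantity demanded equal to quantity supplied, 5232 - 7p = 7p - 2748, gives p* = 570 and q* = 1242.
The floor of 690 is above the equilibrium price 570, so it binds.
At p = 690: qd = 5232 - 7·690 = 402 and qs = 7·690 - 2748 = 2082.
Producer surplus without the control is ½ · (570 - 2748/7) · 1242 = 771282/7.
With the floor, 402 units are sold at 690. The supply price at q = 402 is 450, so PS = ½ · [(690 - 2748/7) + (690 - 450)] · 402 = 756162/7.
Change in producer surplus = 756162/7 - 771282/7 = -2160.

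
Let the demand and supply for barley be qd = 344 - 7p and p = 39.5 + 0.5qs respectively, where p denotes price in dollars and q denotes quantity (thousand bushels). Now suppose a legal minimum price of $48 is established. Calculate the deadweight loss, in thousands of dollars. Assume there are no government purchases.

15.75

Rearranging supply gives qs = 2p - 79. Setting quantity demanded equal to quantity supplied, 344 - 7p = 2p - 79, gives p* = 47 and q* = 15.
Since 48 > 47, the floor is binding.
At p = 48: qd = 344 - 7·48 = 8 and qs = 2·48 - 79 = 17.
Quantity traded falls to 8. At q = 8 the demand price is (344 - 8)/7 = 48 and the supply price is (79 + 8)/2 = 43.5.
Deadweight loss = ½ · (48 - 43.5) · (15 - 8) = ½ · 4.5 · 7 = 15.75.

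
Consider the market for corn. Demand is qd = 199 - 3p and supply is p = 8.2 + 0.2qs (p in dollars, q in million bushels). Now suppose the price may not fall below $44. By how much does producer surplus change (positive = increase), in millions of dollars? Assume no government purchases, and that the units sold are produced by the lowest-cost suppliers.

761.6

Rearranging supply gives qs = 5p - 41. Without the control the market clears where 199 - 3p = 5p - 41, i.e. p* = 30 and q* = 109.
The floor of 44 is above the equilibrium price 30, so it binds.
At p = 44: qd = 199 - 3·44 = 67 and qs = 5·44 - 41 = 179.
Producer surplus without the control is ½ · (30 - 8.2) · 109 = 1188.1.
With the floor, 67 units are sold at 44. The supply price at q = 67 is 21.6, so PS = ½ · [(44 - 8.2) + (44 - 21.6)] · 67 = 1949.7.
Change in producer surplus = 1949.7 - 1188.1 = 761.6.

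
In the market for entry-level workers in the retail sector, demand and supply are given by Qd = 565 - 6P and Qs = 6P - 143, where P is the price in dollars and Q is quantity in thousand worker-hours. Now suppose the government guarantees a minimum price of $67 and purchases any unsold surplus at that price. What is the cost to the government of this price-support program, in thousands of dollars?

In a free market, 565 - 6P = 6P - 143 gives the equilibrium P* = 59, Q* = 211.
Because the floor (67) lies above the market-clearing price, it is binding.
At P = 67: Qd = 565 - 6·67 = 163 and Qs = 6·67 - 143 = 259.
Surplus = Qs - Qd = 96.
Government expenditure = surplus × support price = 96 × 67 = 6432.

6432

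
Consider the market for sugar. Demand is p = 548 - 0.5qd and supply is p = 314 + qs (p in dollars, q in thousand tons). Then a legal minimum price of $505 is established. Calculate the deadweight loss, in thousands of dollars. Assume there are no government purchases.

Rearranging demand gives qd = 1096 - 2p; rearranging supply gives qs = p - 314. Without the control the market clears where 1096 - 2p = p - 314, i.e. p* = 470 and q* = 156.
Because the floor (505) lies above the market-clearing price, it is binding.
At p = 505: qd = 1096 - 2·505 = 86 and qs = 505 - 314 = 191.
Quantity traded falls to 86. At q = 86 the demand price is (1096 - 86)/2 = 505 and the supply price is 314 + 86 = 400.
Deadweight loss = ½ · (505 - 400) · (156 - 86) = ½ · 105 · 70 = 3675.

3675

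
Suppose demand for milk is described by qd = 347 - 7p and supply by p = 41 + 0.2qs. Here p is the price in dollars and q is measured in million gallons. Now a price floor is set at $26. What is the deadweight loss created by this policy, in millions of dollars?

Rearranging supply gives qs = 5p - 205. Without the control the market clears where 347 - 7p = 5p - 205, i.e. p* = 46 and q* = 25.
The floor of 26 is below the equilibrium price 46, so it is not binding; the market clears at p* = 46, q* = 25.
Since the control does not bind, no trades are prevented and deadweight loss is zero.

0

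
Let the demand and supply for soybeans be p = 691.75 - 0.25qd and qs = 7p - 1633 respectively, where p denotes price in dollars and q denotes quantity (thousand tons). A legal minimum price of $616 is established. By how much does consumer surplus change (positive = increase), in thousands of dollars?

-158760

Rearranging demand gives qd = 2767 - 4p. Without the control the market clears where 2767 - 4p = 7p - 1633, i.e. p* = 400 and q* = 1167.
The floor of 616 is above the equilibrium price 400, so it binds.
At p = 616: qd = 2767 - 4·616 = 303 and qs = 7·616 - 1633 = 2679.
Consumer surplus without the control is ½ · (691.75 - 400) · 1167 = 170236.125.
With the floor, consumers buy 303 units at 616, so CS = ½ · (691.75 - 616) · 303 = 11476.125.
Change in consumer surplus = 11476.125 - 170236.125 = -158760.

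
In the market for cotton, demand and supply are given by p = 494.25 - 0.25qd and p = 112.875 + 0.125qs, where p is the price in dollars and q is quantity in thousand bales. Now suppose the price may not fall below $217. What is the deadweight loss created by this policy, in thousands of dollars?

Rearranging demand gives qd = 1977 - 4p; rearranging supply gives qs = 8p - 903. Setting quantity demanded equal to quantity supplied, 1977 - 4p = 8p - 903, gives p* = 240 and q* = 1017.
The floor of 217 is below the equilibrium price 240, so it is not binding; the market clears at p* = 240, q* = 1017.
Since the control does not bind, no trades are prevented and deadweight loss is zero.

0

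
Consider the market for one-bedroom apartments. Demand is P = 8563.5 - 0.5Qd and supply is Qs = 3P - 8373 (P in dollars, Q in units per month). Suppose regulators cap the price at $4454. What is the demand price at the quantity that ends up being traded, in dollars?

6069

Rearranging demand gives Qd = 17127 - 2P. In a free market, 17127 - 2P = 3P - 8373 gives the equilibrium P* = 5100, Q* = 6927.
Because the ceiling (4454) lies below the market-clearing price, it is binding.
At P = 4454: Qd = 17127 - 2·4454 = 8219 and Qs = 3·4454 - 8373 = 4989.
Only 4989 units reach the market. On the demand curve, the marginal buyer's willingness to pay at Q = 4989 is (17127 - 4989)/2 = 6069.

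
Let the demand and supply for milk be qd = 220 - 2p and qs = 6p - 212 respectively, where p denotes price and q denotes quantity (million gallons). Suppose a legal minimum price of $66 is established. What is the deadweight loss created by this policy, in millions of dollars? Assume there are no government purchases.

Setting quantity demanded equal to quantity supplied, 220 - 2p = 6p - 212, gives p* = 54 and q* = 112.
Because the floor (66) lies above the market-clearing price, it is binding.
At p = 66: qd = 220 - 2·66 = 88 and qs = 6·66 - 212 = 184.
Quantity traded falls to 88. At q = 88 the demand price is (220 - 88)/2 = 66 and the supply price is (212 + 88)/6 = 50.
Deadweight loss = ½ · (66 - 50) · (112 - 88) = ½ · 16 · 24 = 192.

192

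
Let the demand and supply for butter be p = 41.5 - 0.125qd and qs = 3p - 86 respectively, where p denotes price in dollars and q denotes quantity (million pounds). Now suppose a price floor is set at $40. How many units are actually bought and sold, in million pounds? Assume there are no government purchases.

Rearranging demand gives qd = 332 - 8p. Equilibrium: 332 - 8p = 3p - 86, so 418 = 11p and p* = 38, q* = 28.
Since 40 > 38, the floor is binding.
At p = 40: qd = 332 - 8·40 = 12 and qs = 3·40 - 86 = 34.
The quantity actually transacted is the short side, demand: 12.

12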